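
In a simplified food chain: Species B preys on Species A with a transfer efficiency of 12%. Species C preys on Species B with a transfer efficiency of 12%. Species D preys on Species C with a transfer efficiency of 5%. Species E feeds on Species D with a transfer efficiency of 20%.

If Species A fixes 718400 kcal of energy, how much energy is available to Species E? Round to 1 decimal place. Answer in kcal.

Species B: 718400 × 0.12 = 86208 kcal
Species C: 86208 × 0.12 = 10344.96 kcal
Species D: 10344.96 × 0.05 = 517.248 kcal
Species E: 517.248 × 0.2 = 103.4496 kcal

103.4 kcal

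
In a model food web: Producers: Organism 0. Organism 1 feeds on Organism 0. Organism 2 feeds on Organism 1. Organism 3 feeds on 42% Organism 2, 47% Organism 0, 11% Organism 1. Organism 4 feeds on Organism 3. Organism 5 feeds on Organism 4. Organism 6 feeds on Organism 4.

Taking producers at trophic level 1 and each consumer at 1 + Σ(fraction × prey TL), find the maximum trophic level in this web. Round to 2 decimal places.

4.95

Organism 1: 1 + 1 = 2
Organism 2: 1 + 2 = 3
Organism 3: 1 + (0.42×3 + 0.47×1 + 0.11×2) = 2.95
Organism 4: 1 + 2.95 = 3.95
Organism 5: 1 + 3.95 = 4.95
Organism 6: 1 + 3.95 = 4.95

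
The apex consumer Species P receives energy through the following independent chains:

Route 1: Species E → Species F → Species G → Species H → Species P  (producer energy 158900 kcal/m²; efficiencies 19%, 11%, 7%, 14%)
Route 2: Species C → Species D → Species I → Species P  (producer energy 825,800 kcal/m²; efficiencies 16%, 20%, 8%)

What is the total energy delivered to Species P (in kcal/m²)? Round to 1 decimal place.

2146.6 kcal/m²

Route 1: 158900 × 0.19 × 0.11 × 0.07 × 0.14 = 32.545898 kcal/m²
Route 2: 825800 × 0.16 × 0.2 × 0.08 = 2114.048 kcal/m²
Total at Species P: 32.545898 + 2114.048 = 2146.593898 kcal/m²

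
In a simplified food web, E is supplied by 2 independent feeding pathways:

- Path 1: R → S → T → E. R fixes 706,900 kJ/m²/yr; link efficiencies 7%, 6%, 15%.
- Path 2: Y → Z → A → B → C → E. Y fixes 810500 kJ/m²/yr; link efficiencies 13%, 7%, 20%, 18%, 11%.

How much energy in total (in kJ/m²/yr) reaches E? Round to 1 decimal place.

Path 1: 706900 × 0.07 × 0.06 × 0.15 = 445.347 kJ/m²/yr
Path 2: 810500 × 0.13 × 0.07 × 0.2 × 0.18 × 0.11 = 29.207178 kJ/m²/yr
Total at E: 445.347 + 29.207178 = 474.554178 kJ/m²/yr

474.6 kJ/m²/yr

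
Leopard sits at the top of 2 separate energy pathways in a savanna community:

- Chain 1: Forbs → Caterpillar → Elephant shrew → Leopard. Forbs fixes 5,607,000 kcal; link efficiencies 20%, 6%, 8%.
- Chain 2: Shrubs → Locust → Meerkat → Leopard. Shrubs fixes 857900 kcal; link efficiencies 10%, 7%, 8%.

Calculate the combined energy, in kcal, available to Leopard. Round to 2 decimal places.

5863.14 kcal

Chain 1: 5607000 × 0.2 × 0.06 × 0.08 = 5382.72 kcal
Chain 2: 857900 × 0.1 × 0.07 × 0.08 = 480.424 kcal
Total at Leopard: 5382.72 + 480.424 = 5863.144 kcal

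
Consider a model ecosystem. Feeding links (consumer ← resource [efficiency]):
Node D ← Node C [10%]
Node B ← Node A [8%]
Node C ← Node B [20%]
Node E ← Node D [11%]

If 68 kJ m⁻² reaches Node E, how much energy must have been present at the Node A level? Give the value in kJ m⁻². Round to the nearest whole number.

386364 kJ m⁻²

Cumulative transfer efficiency: 0.08 × 0.2 × 0.1 × 0.11 = 0.000176
Node A energy = 68 / 0.000176 = 386364 kJ m⁻²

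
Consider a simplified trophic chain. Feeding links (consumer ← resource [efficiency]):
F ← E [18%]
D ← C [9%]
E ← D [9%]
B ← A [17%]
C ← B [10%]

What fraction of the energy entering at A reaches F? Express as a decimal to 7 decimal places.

Product of link efficiencies: 0.17 × 0.1 × 0.09 × 0.09 × 0.18 = 0.000024786

0.0000248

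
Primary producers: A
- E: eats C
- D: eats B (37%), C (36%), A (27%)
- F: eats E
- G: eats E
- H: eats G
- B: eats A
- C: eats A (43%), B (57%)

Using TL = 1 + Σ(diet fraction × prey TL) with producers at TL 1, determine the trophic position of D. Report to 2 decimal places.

2.94

B: 1 + 1 = 2
C: 1 + (0.43×1 + 0.57×2) = 2.57
D: 1 + (0.37×2 + 0.36×2.57 + 0.27×1) = 2.9352
E: 1 + 2.57 = 3.57
F: 1 + 3.57 = 4.57
G: 1 + 3.57 = 4.57
H: 1 + 4.57 = 5.57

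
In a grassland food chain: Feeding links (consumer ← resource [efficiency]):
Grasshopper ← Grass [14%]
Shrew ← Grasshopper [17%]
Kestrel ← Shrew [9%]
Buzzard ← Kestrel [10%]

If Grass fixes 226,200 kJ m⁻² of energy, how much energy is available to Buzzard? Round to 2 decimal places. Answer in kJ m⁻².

Grasshopper: 226200 × 0.14 = 31668 kJ m⁻²
Shrew: 31668 × 0.17 = 5383.56 kJ m⁻²
Kestrel: 5383.56 × 0.09 = 484.5204 kJ m⁻²
Buzzard: 484.5204 × 0.1 = 48.45204 kJ m⁻²

48.45 kJ m⁻²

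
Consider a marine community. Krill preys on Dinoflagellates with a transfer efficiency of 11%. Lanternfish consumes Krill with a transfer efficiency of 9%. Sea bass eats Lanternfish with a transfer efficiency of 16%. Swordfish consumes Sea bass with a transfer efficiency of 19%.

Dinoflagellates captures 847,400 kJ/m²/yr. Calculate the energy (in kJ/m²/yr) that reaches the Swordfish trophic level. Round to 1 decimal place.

Krill: 847400 × 0.11 = 93214 kJ/m²/yr
Lanternfish: 93214 × 0.09 = 8389.26 kJ/m²/yr
Sea bass: 8389.26 × 0.16 = 1342.2816 kJ/m²/yr
Swordfish: 1342.2816 × 0.19 = 255.033504 kJ/m²/yr

255.0 kJ/m²/yr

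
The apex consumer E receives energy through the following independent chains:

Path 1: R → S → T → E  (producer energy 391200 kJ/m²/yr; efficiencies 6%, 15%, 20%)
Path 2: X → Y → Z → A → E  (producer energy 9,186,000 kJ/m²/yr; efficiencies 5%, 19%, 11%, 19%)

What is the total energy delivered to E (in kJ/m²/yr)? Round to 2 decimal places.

Path 1: 391200 × 0.06 × 0.15 × 0.2 = 704.16 kJ/m²/yr
Path 2: 9186000 × 0.05 × 0.19 × 0.11 × 0.19 = 1823.8803 kJ/m²/yr
Total at E: 704.16 + 1823.8803 = 2528.0403 kJ/m²/yr

2528.04 kJ/m²/yr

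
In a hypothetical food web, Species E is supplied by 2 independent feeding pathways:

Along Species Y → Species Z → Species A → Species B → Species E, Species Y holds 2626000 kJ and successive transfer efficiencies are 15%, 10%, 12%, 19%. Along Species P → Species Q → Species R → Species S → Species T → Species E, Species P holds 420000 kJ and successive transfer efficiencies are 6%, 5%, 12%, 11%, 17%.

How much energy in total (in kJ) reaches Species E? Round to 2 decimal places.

900.92 kJ

Via Species Y: 2626000 × 0.15 × 0.1 × 0.12 × 0.19 = 898.092 kJ
Via Species P: 420000 × 0.06 × 0.05 × 0.12 × 0.11 × 0.17 = 2.82744 kJ
Total at Species E: 898.092 + 2.82744 = 900.91944 kJ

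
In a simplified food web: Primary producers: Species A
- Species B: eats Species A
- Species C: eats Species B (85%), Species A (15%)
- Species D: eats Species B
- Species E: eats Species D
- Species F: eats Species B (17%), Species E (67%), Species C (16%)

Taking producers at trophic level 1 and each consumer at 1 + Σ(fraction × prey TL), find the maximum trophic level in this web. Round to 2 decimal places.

4.48

Species B: 1 + 1 = 2
Species C: 1 + (0.85×2 + 0.15×1) = 2.85
Species D: 1 + 2 = 3
Species E: 1 + 3 = 4
Species F: 1 + (0.17×2 + 0.67×4 + 0.16×2.85) = 4.476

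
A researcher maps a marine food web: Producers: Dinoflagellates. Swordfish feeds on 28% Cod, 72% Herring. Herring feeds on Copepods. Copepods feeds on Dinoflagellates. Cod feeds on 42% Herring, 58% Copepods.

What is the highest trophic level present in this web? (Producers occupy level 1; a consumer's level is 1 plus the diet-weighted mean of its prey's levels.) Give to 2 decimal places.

4.12

Copepods: 1 + 1 = 2
Herring: 1 + 2 = 3
Cod: 1 + (0.42×3 + 0.58×2) = 3.42
Swordfish: 1 + (0.28×3.42 + 0.72×3) = 4.1176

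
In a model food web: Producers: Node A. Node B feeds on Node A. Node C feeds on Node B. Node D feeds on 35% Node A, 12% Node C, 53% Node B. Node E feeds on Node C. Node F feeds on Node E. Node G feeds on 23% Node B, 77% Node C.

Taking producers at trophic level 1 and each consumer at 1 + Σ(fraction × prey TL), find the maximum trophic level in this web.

Node B: 1 + 1 = 2
Node C: 1 + 2 = 3
Node D: 1 + (0.35×1 + 0.12×3 + 0.53×2) = 2.77
Node E: 1 + 3 = 4
Node F: 1 + 4 = 5
Node G: 1 + (0.23×2 + 0.77×3) = 3.77

5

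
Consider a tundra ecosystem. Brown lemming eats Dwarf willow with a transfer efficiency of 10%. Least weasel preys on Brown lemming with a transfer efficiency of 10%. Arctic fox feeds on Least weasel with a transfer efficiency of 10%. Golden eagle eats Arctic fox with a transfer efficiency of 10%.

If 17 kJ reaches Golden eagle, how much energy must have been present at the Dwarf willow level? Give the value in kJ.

Cumulative transfer efficiency: 0.1 × 0.1 × 0.1 × 0.1 = 0.0001
Dwarf willow energy = 17 / 0.0001 = 170000 kJ

170000 kJ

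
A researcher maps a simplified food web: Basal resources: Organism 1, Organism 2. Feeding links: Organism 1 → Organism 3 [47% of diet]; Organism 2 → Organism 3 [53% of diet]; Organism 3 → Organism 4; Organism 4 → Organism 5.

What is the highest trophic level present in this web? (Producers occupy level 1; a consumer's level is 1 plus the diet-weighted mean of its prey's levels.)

4

Organism 3: 1 + (0.47×1 + 0.53×1) = 2
Organism 4: 1 + 2 = 3
Organism 5: 1 + 3 = 4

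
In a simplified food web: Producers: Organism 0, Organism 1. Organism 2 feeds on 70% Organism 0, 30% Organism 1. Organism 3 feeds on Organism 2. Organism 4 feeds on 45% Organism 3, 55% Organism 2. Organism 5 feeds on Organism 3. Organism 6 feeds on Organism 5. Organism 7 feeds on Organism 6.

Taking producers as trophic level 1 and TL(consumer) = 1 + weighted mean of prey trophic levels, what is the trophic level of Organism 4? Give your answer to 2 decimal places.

3.45

Organism 2: 1 + (0.7×1 + 0.3×1) = 2
Organism 3: 1 + 2 = 3
Organism 4: 1 + (0.45×3 + 0.55×2) = 3.45
Organism 5: 1 + 3 = 4
Organism 6: 1 + 4 = 5
Organism 7: 1 + 5 = 6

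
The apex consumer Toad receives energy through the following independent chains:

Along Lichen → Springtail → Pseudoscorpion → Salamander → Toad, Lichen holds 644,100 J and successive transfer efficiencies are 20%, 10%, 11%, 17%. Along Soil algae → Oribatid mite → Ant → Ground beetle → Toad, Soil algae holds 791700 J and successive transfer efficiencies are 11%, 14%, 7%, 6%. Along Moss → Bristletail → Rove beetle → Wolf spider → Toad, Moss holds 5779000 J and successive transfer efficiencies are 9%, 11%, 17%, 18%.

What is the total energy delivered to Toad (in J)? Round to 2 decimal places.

2042.79 J

Via Lichen: 644100 × 0.2 × 0.1 × 0.11 × 0.17 = 240.8934 J
Via Soil algae: 791700 × 0.11 × 0.14 × 0.07 × 0.06 = 51.207156 J
Via Moss: 5779000 × 0.09 × 0.11 × 0.17 × 0.18 = 1750.69026 J
Total at Toad: 240.8934 + 51.207156 + 1750.69026 = 2042.790816 J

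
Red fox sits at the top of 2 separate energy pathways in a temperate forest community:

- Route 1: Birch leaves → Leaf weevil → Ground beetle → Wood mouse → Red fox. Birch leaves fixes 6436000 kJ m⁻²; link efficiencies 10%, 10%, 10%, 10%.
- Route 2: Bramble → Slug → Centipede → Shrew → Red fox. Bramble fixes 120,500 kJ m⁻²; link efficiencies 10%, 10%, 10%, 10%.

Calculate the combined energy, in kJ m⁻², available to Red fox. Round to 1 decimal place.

Route 1: 6436000 × 0.1 × 0.1 × 0.1 × 0.1 = 643.6 kJ m⁻²
Route 2: 120500 × 0.1 × 0.1 × 0.1 × 0.1 = 12.05 kJ m⁻²
Total at Red fox: 643.6 + 12.05 = 655.65 kJ m⁻²

655.7 kJ m⁻²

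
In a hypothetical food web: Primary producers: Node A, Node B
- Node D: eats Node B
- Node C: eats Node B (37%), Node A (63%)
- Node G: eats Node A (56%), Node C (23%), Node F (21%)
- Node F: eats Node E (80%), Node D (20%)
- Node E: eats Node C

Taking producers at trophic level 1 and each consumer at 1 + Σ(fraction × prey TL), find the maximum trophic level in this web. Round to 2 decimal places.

Node C: 1 + (0.37×1 + 0.63×1) = 2
Node D: 1 + 1 = 2
Node E: 1 + 2 = 3
Node F: 1 + (0.8×3 + 0.2×2) = 3.8
Node G: 1 + (0.56×1 + 0.23×2 + 0.21×3.8) = 2.818

3.80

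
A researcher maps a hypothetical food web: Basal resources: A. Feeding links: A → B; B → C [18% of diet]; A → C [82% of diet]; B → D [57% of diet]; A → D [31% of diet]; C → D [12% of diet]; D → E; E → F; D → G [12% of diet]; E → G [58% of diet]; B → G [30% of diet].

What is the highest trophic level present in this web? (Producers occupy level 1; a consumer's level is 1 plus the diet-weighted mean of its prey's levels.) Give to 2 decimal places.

B: 1 + 1 = 2
C: 1 + (0.18×2 + 0.82×1) = 2.18
D: 1 + (0.57×2 + 0.31×1 + 0.12×2.18) = 2.7116
E: 1 + 2.7116 = 3.7116
F: 1 + 3.7116 = 4.7116
G: 1 + (0.12×2.7116 + 0.58×3.7116 + 0.3×2) = 4.07812

4.71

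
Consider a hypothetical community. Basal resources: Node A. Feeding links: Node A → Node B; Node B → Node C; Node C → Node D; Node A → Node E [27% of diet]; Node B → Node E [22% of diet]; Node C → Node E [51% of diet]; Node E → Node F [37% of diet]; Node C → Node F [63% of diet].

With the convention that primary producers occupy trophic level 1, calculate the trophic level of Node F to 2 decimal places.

Node B: 1 + 1 = 2
Node C: 1 + 2 = 3
Node D: 1 + 3 = 4
Node E: 1 + (0.27×1 + 0.22×2 + 0.51×3) = 3.24
Node F: 1 + (0.37×3.24 + 0.63×3) = 4.0888

4.09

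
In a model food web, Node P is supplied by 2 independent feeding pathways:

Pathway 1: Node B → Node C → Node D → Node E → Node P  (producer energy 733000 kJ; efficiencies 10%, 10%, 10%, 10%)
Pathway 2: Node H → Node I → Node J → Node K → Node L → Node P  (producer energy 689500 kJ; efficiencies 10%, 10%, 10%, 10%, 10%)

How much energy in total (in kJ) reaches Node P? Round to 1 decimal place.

Pathway 1: 733000 × 0.1 × 0.1 × 0.1 × 0.1 = 73.3 kJ
Pathway 2: 689500 × 0.1 × 0.1 × 0.1 × 0.1 × 0.1 = 6.895 kJ
Total at Node P: 73.3 + 6.895 = 80.195 kJ

80.2 kJ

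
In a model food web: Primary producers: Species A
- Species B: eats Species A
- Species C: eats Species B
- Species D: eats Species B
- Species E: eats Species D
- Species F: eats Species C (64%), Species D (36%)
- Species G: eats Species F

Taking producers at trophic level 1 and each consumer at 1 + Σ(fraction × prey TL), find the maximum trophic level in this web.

Species B: 1 + 1 = 2
Species C: 1 + 2 = 3
Species D: 1 + 2 = 3
Species E: 1 + 3 = 4
Species F: 1 + (0.64×3 + 0.36×3) = 4
Species G: 1 + 4 = 5

5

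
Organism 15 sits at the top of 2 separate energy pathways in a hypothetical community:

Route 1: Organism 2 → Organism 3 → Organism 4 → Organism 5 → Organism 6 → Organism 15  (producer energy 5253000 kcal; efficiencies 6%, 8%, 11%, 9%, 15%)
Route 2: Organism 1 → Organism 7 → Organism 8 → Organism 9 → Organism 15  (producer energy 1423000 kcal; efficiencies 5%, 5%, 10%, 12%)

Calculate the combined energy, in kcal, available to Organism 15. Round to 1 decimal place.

80.1 kcal

Route 1: 5253000 × 0.06 × 0.08 × 0.11 × 0.09 × 0.15 = 37.443384 kcal
Route 2: 1423000 × 0.05 × 0.05 × 0.1 × 0.12 = 42.69 kcal
Total at Organism 15: 37.443384 + 42.69 = 80.133384 kcal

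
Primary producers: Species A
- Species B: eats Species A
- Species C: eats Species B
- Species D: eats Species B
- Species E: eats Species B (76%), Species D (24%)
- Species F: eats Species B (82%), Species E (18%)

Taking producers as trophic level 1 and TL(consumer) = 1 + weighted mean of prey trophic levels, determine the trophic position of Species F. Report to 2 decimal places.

3.22

Species B: 1 + 1 = 2
Species C: 1 + 2 = 3
Species D: 1 + 2 = 3
Species E: 1 + (0.76×2 + 0.24×3) = 3.24
Species F: 1 + (0.82×2 + 0.18×3.24) = 3.2232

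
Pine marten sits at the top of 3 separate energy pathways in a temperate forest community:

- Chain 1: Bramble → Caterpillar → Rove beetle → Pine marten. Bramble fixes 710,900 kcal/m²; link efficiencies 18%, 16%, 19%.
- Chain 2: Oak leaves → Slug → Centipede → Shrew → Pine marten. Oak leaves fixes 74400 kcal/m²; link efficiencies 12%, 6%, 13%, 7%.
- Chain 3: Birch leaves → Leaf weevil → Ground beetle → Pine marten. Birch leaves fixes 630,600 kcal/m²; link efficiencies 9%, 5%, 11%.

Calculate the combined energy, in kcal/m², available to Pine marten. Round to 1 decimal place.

4207.1 kcal/m²

Chain 1: 710900 × 0.18 × 0.16 × 0.19 = 3890.0448 kcal/m²
Chain 2: 74400 × 0.12 × 0.06 × 0.13 × 0.07 = 4.874688 kcal/m²
Chain 3: 630600 × 0.09 × 0.05 × 0.11 = 312.147 kcal/m²
Total at Pine marten: 3890.0448 + 4.874688 + 312.147 = 4207.066488 kcal/m²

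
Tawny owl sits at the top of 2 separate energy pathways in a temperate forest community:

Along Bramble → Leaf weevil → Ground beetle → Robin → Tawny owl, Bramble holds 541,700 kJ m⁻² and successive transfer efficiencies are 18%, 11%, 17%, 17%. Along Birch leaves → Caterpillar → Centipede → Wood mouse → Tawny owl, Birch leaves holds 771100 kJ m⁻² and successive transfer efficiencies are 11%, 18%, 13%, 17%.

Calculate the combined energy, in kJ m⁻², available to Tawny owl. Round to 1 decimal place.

Via Bramble: 541700 × 0.18 × 0.11 × 0.17 × 0.17 = 309.971574 kJ m⁻²
Via Birch leaves: 771100 × 0.11 × 0.18 × 0.13 × 0.17 = 337.417938 kJ m⁻²
Total at Tawny owl: 309.971574 + 337.417938 = 647.389512 kJ m⁻²

647.4 kJ m⁻²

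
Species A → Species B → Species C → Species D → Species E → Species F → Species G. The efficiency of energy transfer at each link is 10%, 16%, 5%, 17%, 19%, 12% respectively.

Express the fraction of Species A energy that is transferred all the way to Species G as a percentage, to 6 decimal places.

Product of link efficiencies: 0.1 × 0.16 × 0.05 × 0.17 × 0.19 × 0.12 = 0.0000031008
As a percentage: 0.0000031008 × 100 = 0.000310%

0.000310%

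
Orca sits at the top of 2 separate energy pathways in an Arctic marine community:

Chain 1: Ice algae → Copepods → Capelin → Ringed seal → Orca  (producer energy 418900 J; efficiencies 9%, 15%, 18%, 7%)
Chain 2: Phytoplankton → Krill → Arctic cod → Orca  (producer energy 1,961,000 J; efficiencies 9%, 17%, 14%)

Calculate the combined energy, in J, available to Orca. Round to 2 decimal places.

Chain 1: 418900 × 0.09 × 0.15 × 0.18 × 0.07 = 71.25489 J
Chain 2: 1961000 × 0.09 × 0.17 × 0.14 = 4200.462 J
Total at Orca: 71.25489 + 4200.462 = 4271.71689 J

4271.72 J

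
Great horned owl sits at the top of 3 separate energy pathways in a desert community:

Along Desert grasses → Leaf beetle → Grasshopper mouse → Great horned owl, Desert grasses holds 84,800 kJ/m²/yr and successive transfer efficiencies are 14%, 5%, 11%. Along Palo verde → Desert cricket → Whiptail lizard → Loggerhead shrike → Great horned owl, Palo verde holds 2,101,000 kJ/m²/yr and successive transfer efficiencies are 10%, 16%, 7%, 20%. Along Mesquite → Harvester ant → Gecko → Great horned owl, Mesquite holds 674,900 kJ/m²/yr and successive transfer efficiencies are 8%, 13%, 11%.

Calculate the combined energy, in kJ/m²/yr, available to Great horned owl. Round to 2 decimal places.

Via Desert grasses: 84800 × 0.14 × 0.05 × 0.11 = 65.296 kJ/m²/yr
Via Palo verde: 2101000 × 0.1 × 0.16 × 0.07 × 0.2 = 470.624 kJ/m²/yr
Via Mesquite: 674900 × 0.08 × 0.13 × 0.11 = 772.0856 kJ/m²/yr
Total at Great horned owl: 65.296 + 470.624 + 772.0856 = 1308.0056 kJ/m²/yr

1308.01 kJ/m²/yr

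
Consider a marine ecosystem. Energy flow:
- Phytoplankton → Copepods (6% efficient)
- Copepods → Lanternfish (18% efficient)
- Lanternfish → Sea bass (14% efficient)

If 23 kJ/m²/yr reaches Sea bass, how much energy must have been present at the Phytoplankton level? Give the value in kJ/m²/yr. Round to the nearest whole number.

Cumulative transfer efficiency: 0.06 × 0.18 × 0.14 = 0.001512
Phytoplankton energy = 23 / 0.001512 = 15212 kJ/m²/yr

15212 kJ/m²/yr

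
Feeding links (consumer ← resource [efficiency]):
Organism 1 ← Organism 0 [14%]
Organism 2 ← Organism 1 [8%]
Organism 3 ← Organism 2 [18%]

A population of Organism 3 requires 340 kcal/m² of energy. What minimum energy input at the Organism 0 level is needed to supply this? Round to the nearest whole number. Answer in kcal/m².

Cumulative transfer efficiency: 0.14 × 0.08 × 0.18 = 0.002016
Organism 0 energy = 340 / 0.002016 = 168651 kcal/m²

168651 kcal/m²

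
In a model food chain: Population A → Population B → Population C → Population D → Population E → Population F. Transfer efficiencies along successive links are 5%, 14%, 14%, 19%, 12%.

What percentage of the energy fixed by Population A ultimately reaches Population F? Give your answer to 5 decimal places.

Product of link efficiencies: 0.05 × 0.14 × 0.14 × 0.19 × 0.12 = 0.000022344
As a percentage: 0.000022344 × 100 = 0.00223%

0.00223%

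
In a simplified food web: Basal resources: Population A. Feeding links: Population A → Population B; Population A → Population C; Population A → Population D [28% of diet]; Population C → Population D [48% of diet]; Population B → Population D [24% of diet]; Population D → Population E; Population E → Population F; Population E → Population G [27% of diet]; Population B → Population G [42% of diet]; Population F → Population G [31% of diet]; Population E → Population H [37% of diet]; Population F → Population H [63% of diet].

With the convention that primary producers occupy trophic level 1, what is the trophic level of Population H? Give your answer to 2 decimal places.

5.35

Population B: 1 + 1 = 2
Population C: 1 + 1 = 2
Population D: 1 + (0.28×1 + 0.48×2 + 0.24×2) = 2.72
Population E: 1 + 2.72 = 3.72
Population F: 1 + 3.72 = 4.72
Population G: 1 + (0.27×3.72 + 0.42×2 + 0.31×4.72) = 4.3076
Population H: 1 + (0.37×3.72 + 0.63×4.72) = 5.35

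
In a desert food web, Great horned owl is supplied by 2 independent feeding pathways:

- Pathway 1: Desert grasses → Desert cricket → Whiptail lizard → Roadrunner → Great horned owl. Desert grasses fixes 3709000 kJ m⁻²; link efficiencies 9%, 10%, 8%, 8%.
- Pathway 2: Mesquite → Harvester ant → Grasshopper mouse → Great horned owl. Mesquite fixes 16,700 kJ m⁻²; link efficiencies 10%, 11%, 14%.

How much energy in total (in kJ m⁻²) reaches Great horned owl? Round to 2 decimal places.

239.36 kJ m⁻²

Pathway 1: 3709000 × 0.09 × 0.1 × 0.08 × 0.08 = 213.6384 kJ m⁻²
Pathway 2: 16700 × 0.1 × 0.11 × 0.14 = 25.718 kJ m⁻²
Total at Great horned owl: 213.6384 + 25.718 = 239.3564 kJ m⁻²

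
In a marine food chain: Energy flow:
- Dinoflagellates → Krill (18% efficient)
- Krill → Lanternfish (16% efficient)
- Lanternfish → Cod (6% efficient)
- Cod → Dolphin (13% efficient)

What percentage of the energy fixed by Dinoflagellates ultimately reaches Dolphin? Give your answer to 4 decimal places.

0.0225%

Product of link efficiencies: 0.18 × 0.16 × 0.06 × 0.13 = 0.00022464
As a percentage: 0.00022464 × 100 = 0.0225%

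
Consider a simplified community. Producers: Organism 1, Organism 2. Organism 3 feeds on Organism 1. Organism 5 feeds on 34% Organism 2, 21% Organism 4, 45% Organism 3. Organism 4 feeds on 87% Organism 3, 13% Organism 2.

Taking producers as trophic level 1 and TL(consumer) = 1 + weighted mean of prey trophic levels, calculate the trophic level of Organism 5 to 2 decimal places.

2.84

Organism 3: 1 + 1 = 2
Organism 4: 1 + (0.87×2 + 0.13×1) = 2.87
Organism 5: 1 + (0.34×1 + 0.21×2.87 + 0.45×2) = 2.8427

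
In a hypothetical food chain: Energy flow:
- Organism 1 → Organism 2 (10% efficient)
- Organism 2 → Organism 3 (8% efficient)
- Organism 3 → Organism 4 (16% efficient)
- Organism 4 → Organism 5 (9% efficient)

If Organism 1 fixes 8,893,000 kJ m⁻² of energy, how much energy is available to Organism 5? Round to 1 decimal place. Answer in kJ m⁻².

1024.5 kJ m⁻²

Organism 2: 8893000 × 0.1 = 889300 kJ m⁻²
Organism 3: 889300 × 0.08 = 71144 kJ m⁻²
Organism 4: 71144 × 0.16 = 11383.04 kJ m⁻²
Organism 5: 11383.04 × 0.09 = 1024.4736 kJ m⁻²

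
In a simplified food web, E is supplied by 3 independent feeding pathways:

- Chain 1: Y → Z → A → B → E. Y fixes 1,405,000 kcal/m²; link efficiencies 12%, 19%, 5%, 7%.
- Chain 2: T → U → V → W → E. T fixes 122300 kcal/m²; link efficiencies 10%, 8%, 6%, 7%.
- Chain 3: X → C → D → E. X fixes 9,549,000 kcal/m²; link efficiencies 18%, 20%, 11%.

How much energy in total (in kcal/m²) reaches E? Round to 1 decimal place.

Chain 1: 1405000 × 0.12 × 0.19 × 0.05 × 0.07 = 112.119 kcal/m²
Chain 2: 122300 × 0.1 × 0.08 × 0.06 × 0.07 = 4.10928 kcal/m²
Chain 3: 9549000 × 0.18 × 0.2 × 0.11 = 37814.04 kcal/m²
Total at E: 112.119 + 4.10928 + 37814.04 = 37930.26828 kcal/m²

37930.3 kcal/m²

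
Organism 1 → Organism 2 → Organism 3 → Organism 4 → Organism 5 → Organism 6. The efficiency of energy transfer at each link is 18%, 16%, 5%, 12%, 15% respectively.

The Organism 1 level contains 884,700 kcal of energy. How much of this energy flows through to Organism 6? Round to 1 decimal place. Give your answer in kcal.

Organism 2: 884700 × 0.18 = 159246 kcal
Organism 3: 159246 × 0.16 = 25479.36 kcal
Organism 4: 25479.36 × 0.05 = 1273.968 kcal
Organism 5: 1273.968 × 0.12 = 152.87616 kcal
Organism 6: 152.87616 × 0.15 = 22.931424 kcal

22.9 kcal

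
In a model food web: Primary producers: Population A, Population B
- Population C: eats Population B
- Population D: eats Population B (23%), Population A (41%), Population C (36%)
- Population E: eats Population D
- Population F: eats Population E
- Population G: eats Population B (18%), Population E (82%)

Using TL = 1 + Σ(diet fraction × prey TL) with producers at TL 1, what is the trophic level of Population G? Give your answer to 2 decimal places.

3.94

Population C: 1 + 1 = 2
Population D: 1 + (0.23×1 + 0.41×1 + 0.36×2) = 2.36
Population E: 1 + 2.36 = 3.36
Population F: 1 + 3.36 = 4.36
Population G: 1 + (0.18×1 + 0.82×3.36) = 3.9352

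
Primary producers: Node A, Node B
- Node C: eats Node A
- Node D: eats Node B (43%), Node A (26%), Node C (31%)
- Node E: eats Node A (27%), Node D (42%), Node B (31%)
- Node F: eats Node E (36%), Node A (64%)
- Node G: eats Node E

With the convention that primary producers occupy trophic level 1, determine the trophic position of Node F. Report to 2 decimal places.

2.56

Node C: 1 + 1 = 2
Node D: 1 + (0.43×1 + 0.26×1 + 0.31×2) = 2.31
Node E: 1 + (0.27×1 + 0.42×2.31 + 0.31×1) = 2.5502
Node F: 1 + (0.36×2.5502 + 0.64×1) = 2.558072
Node G: 1 + 2.5502 = 3.5502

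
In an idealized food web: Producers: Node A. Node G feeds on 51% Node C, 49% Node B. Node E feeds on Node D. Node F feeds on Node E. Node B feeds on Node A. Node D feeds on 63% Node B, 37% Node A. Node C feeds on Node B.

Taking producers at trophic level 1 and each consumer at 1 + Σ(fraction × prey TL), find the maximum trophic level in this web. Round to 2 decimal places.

4.63

Node B: 1 + 1 = 2
Node C: 1 + 2 = 3
Node D: 1 + (0.63×2 + 0.37×1) = 2.63
Node E: 1 + 2.63 = 3.63
Node F: 1 + 3.63 = 4.63
Node G: 1 + (0.51×3 + 0.49×2) = 3.51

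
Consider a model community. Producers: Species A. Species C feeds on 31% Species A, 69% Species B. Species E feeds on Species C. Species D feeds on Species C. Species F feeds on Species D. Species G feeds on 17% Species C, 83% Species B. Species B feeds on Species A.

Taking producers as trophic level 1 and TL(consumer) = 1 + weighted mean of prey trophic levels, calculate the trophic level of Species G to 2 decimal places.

3.12

Species B: 1 + 1 = 2
Species C: 1 + (0.31×1 + 0.69×2) = 2.69
Species D: 1 + 2.69 = 3.69
Species E: 1 + 2.69 = 3.69
Species F: 1 + 3.69 = 4.69
Species G: 1 + (0.17×2.69 + 0.83×2) = 3.1173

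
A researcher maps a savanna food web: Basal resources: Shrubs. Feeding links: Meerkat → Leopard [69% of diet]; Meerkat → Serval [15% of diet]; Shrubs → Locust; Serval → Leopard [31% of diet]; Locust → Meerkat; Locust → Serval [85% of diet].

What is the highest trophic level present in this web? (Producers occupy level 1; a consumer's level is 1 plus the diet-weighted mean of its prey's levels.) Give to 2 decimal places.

Locust: 1 + 1 = 2
Meerkat: 1 + 2 = 3
Serval: 1 + (0.15×3 + 0.85×2) = 3.15
Leopard: 1 + (0.69×3 + 0.31×3.15) = 4.0465

4.05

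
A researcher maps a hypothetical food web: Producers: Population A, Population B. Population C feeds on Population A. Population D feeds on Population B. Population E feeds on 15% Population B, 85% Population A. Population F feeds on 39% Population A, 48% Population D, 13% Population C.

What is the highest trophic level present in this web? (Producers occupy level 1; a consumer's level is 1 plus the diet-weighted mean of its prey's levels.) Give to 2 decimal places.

2.61

Population C: 1 + 1 = 2
Population D: 1 + 1 = 2
Population E: 1 + (0.15×1 + 0.85×1) = 2
Population F: 1 + (0.39×1 + 0.48×2 + 0.13×2) = 2.61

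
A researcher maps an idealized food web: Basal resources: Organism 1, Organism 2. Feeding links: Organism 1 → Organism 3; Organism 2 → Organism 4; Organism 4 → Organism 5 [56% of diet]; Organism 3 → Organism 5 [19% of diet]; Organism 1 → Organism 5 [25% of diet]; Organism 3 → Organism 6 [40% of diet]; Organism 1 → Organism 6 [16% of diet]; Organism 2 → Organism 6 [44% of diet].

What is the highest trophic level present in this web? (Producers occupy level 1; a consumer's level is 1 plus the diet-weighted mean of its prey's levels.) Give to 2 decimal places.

Organism 3: 1 + 1 = 2
Organism 4: 1 + 1 = 2
Organism 5: 1 + (0.56×2 + 0.19×2 + 0.25×1) = 2.75
Organism 6: 1 + (0.4×2 + 0.16×1 + 0.44×1) = 2.4

2.75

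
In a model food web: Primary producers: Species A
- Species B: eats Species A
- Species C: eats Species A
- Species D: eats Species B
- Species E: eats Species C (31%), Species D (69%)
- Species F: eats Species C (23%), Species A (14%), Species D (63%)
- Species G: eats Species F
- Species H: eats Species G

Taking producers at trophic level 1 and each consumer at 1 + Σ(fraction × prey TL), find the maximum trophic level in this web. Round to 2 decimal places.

5.49

Species B: 1 + 1 = 2
Species C: 1 + 1 = 2
Species D: 1 + 2 = 3
Species E: 1 + (0.31×2 + 0.69×3) = 3.69
Species F: 1 + (0.23×2 + 0.14×1 + 0.63×3) = 3.49
Species G: 1 + 3.49 = 4.49
Species H: 1 + 4.49 = 5.49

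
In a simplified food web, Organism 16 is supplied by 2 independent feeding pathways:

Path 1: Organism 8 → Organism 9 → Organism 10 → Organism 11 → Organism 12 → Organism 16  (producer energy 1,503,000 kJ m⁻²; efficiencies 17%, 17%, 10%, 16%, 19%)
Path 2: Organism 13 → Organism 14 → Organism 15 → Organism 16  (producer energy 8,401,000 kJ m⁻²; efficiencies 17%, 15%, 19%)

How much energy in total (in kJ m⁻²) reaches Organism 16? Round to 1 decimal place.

40834.9 kJ m⁻²

Path 1: 1503000 × 0.17 × 0.17 × 0.1 × 0.16 × 0.19 = 132.047568 kJ m⁻²
Path 2: 8401000 × 0.17 × 0.15 × 0.19 = 40702.845 kJ m⁻²
Total at Organism 16: 132.047568 + 40702.845 = 40834.892568 kJ m⁻²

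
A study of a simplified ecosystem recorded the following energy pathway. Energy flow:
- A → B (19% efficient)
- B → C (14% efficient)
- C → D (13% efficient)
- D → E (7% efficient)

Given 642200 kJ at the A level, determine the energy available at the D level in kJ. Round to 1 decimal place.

B: 642200 × 0.19 = 122018 kJ
C: 122018 × 0.14 = 17082.52 kJ
D: 17082.52 × 0.13 = 2220.7276 kJ

2220.7 kJ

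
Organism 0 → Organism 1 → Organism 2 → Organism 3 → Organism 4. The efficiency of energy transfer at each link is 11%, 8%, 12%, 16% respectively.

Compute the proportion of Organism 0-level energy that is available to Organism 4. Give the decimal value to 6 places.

Product of link efficiencies: 0.11 × 0.08 × 0.12 × 0.16 = 0.00016896

0.000169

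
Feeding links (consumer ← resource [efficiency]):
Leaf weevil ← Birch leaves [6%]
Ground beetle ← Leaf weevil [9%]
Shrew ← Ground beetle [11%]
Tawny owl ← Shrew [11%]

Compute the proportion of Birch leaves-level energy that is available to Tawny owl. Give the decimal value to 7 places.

Product of link efficiencies: 0.06 × 0.09 × 0.11 × 0.11 = 0.00006534

0.0000653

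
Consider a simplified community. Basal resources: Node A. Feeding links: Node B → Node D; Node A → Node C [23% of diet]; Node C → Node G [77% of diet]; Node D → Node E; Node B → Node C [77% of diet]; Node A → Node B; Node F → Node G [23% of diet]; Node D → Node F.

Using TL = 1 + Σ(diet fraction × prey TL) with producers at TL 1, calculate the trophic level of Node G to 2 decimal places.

4.05

Node B: 1 + 1 = 2
Node C: 1 + (0.77×2 + 0.23×1) = 2.77
Node D: 1 + 2 = 3
Node E: 1 + 3 = 4
Node F: 1 + 3 = 4
Node G: 1 + (0.77×2.77 + 0.23×4) = 4.0529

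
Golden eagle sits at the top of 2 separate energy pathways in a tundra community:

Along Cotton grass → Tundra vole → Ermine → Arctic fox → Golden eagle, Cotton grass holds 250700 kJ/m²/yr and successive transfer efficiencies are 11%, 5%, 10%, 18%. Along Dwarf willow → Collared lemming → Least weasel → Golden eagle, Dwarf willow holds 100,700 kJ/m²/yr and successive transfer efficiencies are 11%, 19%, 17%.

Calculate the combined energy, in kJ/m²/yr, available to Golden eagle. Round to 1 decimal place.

Via Cotton grass: 250700 × 0.11 × 0.05 × 0.1 × 0.18 = 24.8193 kJ/m²/yr
Via Dwarf willow: 100700 × 0.11 × 0.19 × 0.17 = 357.7871 kJ/m²/yr
Total at Golden eagle: 24.8193 + 357.7871 = 382.6064 kJ/m²/yr

382.6 kJ/m²/yr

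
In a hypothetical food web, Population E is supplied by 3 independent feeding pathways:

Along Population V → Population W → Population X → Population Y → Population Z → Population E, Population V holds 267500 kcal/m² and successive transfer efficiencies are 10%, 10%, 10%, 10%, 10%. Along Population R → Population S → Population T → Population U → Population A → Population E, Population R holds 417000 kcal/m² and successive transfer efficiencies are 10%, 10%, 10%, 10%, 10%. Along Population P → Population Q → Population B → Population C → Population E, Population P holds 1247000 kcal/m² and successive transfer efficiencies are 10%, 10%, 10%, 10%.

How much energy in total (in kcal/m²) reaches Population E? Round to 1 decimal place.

Via Population V: 267500 × 0.1 × 0.1 × 0.1 × 0.1 × 0.1 = 2.675 kcal/m²
Via Population R: 417000 × 0.1 × 0.1 × 0.1 × 0.1 × 0.1 = 4.17 kcal/m²
Via Population P: 1247000 × 0.1 × 0.1 × 0.1 × 0.1 = 124.7 kcal/m²
Total at Population E: 2.675 + 4.17 + 124.7 = 131.545 kcal/m²

131.5 kcal/m²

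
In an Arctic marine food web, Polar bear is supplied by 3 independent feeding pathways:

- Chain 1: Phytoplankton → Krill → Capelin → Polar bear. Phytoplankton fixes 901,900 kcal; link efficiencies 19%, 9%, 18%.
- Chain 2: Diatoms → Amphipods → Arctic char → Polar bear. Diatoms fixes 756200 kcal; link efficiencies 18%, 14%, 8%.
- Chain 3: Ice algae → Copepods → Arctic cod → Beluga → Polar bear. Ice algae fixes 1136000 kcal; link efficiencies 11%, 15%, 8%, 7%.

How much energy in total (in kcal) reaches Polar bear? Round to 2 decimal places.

Chain 1: 901900 × 0.19 × 0.09 × 0.18 = 2776.0482 kcal
Chain 2: 756200 × 0.18 × 0.14 × 0.08 = 1524.4992 kcal
Chain 3: 1136000 × 0.11 × 0.15 × 0.08 × 0.07 = 104.9664 kcal
Total at Polar bear: 2776.0482 + 1524.4992 + 104.9664 = 4405.5138 kcal

4405.51 kcal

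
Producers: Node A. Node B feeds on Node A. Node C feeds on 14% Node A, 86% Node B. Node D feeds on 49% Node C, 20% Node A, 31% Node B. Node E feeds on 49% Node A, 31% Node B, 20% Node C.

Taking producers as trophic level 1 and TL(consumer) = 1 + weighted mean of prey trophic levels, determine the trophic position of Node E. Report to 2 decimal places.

2.68

Node B: 1 + 1 = 2
Node C: 1 + (0.14×1 + 0.86×2) = 2.86
Node D: 1 + (0.49×2.86 + 0.2×1 + 0.31×2) = 3.2214
Node E: 1 + (0.49×1 + 0.31×2 + 0.2×2.86) = 2.682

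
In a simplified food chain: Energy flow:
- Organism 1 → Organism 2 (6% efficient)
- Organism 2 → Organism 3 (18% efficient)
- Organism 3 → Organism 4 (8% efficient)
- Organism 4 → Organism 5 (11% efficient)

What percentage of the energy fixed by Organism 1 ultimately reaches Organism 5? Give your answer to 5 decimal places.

0.00950%

Product of link efficiencies: 0.06 × 0.18 × 0.08 × 0.11 = 0.00009504
As a percentage: 0.00009504 × 100 = 0.00950%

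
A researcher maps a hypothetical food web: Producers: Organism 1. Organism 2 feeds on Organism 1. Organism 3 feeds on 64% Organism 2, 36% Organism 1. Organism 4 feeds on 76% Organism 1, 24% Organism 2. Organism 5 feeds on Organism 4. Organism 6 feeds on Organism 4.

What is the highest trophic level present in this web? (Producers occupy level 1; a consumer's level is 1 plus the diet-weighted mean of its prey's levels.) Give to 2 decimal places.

Organism 2: 1 + 1 = 2
Organism 3: 1 + (0.64×2 + 0.36×1) = 2.64
Organism 4: 1 + (0.76×1 + 0.24×2) = 2.24
Organism 5: 1 + 2.24 = 3.24
Organism 6: 1 + 2.24 = 3.24

3.24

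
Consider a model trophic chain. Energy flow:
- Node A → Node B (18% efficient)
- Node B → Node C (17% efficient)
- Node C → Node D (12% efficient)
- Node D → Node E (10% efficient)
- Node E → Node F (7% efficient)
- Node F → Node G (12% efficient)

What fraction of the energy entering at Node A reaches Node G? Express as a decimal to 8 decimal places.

0.00000308

Product of link efficiencies: 0.18 × 0.17 × 0.12 × 0.1 × 0.07 × 0.12 = 0.00000308448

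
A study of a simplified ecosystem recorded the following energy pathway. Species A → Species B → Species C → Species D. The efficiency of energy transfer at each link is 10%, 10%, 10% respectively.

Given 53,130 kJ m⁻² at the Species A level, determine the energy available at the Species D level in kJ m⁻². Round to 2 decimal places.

53.13 kJ m⁻²

Species B: 53130 × 0.1 = 5313 kJ m⁻²
Species C: 5313 × 0.1 = 531.3 kJ m⁻²
Species D: 531.3 × 0.1 = 53.13 kJ m⁻²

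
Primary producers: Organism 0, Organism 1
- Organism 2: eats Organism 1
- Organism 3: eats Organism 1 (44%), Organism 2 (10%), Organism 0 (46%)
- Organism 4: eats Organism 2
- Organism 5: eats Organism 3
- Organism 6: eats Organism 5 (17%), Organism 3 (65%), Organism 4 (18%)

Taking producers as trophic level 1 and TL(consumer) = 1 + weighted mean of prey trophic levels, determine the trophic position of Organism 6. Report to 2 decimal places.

3.43

Organism 2: 1 + 1 = 2
Organism 3: 1 + (0.44×1 + 0.1×2 + 0.46×1) = 2.1
Organism 4: 1 + 2 = 3
Organism 5: 1 + 2.1 = 3.1
Organism 6: 1 + (0.17×3.1 + 0.65×2.1 + 0.18×3) = 3.432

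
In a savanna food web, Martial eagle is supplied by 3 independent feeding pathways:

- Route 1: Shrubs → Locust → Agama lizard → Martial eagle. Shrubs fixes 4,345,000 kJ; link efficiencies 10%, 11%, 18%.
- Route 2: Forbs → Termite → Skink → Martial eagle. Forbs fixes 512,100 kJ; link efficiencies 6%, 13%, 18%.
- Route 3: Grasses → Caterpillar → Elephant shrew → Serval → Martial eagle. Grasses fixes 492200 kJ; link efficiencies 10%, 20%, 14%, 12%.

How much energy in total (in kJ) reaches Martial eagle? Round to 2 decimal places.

Route 1: 4345000 × 0.1 × 0.11 × 0.18 = 8603.1 kJ
Route 2: 512100 × 0.06 × 0.13 × 0.18 = 718.9884 kJ
Route 3: 492200 × 0.1 × 0.2 × 0.14 × 0.12 = 165.3792 kJ
Total at Martial eagle: 8603.1 + 718.9884 + 165.3792 = 9487.4676 kJ

9487.47 kJ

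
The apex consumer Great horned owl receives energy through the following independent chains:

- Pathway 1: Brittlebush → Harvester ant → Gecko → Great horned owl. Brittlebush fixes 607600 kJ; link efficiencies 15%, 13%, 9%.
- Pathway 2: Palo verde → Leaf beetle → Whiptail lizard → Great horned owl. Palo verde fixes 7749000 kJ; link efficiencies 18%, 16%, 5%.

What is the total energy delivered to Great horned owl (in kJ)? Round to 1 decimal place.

12224.9 kJ

Pathway 1: 607600 × 0.15 × 0.13 × 0.09 = 1066.338 kJ
Pathway 2: 7749000 × 0.18 × 0.16 × 0.05 = 11158.56 kJ
Total at Great horned owl: 1066.338 + 11158.56 = 12224.898 kJ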